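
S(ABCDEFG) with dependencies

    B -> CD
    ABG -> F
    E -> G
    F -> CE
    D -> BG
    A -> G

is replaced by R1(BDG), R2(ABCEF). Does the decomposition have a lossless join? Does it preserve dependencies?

lossless but not dependency-preserving

Lossless test: (B)⁺ = {BCDG}, which contains all of one fragment — lossless.
Dependency preservation: the restricted closure of {E} across the fragments never reaches {G}, so E → G cannot be enforced without a join — not preserved.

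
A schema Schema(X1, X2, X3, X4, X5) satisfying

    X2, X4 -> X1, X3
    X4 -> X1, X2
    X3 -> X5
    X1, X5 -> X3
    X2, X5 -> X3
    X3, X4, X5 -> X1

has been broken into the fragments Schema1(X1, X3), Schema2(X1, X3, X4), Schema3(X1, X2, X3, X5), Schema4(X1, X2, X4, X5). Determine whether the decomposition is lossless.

Yes

Chase test. Columns are X1, X2, X3, X4, X5; row i has aⱼ where attribute j ∈ Schemai, else bᵢⱼ.
Initial tableau (one row per fragment):
  row 1: a1 b12 a3 b14 b15
  row 2: a1 b22 a3 a4 b25
  row 3: a1 a2 a3 b34 a5
  row 4: a1 a2 b43 a4 a5
Rows 2 and 4 agree on X4; apply X4→X1, X2 and equate their X1, X2 entries.
Rows 1 and 2 agree on X3; apply X3→X5 and equate their X5 entries.
Rows 1 and 3 agree on X3; apply X3→X5 and equate their X5 entries.
Rows 1 and 4 agree on X1, X5; apply X1, X5→X3 and equate their X3 entries.
Row 2 is now all distinguished symbols — the join is lossless.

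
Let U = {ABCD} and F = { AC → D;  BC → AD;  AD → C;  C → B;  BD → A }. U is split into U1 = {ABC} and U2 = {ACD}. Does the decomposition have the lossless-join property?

Common attributes: U1 ∩ U2 = {AC}.
Closure of {AC}: AC → D applies, adding D; C → B applies, adding B. So (AC)⁺ = {ABCD}.
This closure contains every attribute of U1, so U1 ∩ U2 → U1. The join is lossless.

Yes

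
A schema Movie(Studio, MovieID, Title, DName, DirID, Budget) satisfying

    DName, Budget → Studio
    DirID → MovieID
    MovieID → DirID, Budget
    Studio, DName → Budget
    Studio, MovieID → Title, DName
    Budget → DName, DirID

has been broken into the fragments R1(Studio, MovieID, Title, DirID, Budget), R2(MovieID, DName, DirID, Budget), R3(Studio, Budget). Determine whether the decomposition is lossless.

Yes

Chase test. Columns are Studio, MovieID, Title, DName, DirID, Budget; row i has aⱼ where attribute j ∈ Ri, else bᵢⱼ.
Initial tableau (one row per fragment):
  row 1: a1 a2 a3 b14 a5 a6
  row 2: b21 a2 b23 a4 a5 a6
  row 3: a1 b32 b33 b34 b35 a6
Rows 1 and 2 agree on Budget; apply Budget→DName, DirID and equate their DName, DirID entries.
Rows 1 and 3 agree on Budget; apply Budget→DName, DirID and equate their DName, DirID entries.
Rows 1 and 2 agree on DName, Budget; apply DName, Budget→Studio and equate their Studio entries.
Rows 1 and 3 agree on DirID; apply DirID→MovieID and equate their MovieID entries.
Rows 1 and 2 agree on Studio, MovieID; apply Studio, MovieID→Title, DName and equate their Title, DName entries.
Rows 1 and 3 agree on Studio, MovieID; apply Studio, MovieID→Title, DName and equate their Title, DName entries.
Row 1 is now all distinguished symbols — the join is lossless.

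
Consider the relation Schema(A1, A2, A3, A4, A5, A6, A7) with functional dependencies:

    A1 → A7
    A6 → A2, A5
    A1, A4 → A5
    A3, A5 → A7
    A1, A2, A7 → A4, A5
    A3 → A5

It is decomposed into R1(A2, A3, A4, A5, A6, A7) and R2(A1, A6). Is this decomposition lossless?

Common attributes: R1 ∩ R2 = {A6}.
Closure of {A6}: A6 → A2, A5 applies, adding A2, A5. So (A6)⁺ = {A2, A5, A6}.
The closure contains neither all of R1 = {A2, A3, A4, A5, A6, A7} nor all of R2 = {A1, A6}, so the common attributes are not a superkey of either fragment. The join is lossy.

No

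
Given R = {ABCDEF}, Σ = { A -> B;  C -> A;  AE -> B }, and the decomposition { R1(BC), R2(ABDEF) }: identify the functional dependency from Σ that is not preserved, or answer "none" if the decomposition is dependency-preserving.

C -> A

Check C → A: no single fragment contains all of {AC}, and the restricted closure of {C} across the fragments never reaches {A}.
A → B is preserved.
AE → B is preserved.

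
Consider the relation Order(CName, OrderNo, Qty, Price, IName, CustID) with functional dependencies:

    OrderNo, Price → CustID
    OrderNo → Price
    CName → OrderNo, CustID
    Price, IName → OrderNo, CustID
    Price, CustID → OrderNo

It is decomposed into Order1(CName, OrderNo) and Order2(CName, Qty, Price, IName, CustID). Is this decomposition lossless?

Yes

Common attributes: Order1 ∩ Order2 = {CName}.
Closure of {CName}: CName → OrderNo, CustID applies, adding OrderNo, CustID; OrderNo → Price applies, adding Price. So (CName)⁺ = {CName, OrderNo, Price, CustID}.
This closure contains every attribute of Order1, so Order1 ∩ Order2 → Order1. The join is lossless.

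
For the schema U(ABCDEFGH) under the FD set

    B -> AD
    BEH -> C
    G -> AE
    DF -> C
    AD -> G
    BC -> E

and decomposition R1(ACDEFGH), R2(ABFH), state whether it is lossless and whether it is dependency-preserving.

Lossless test: (AFH)⁺ = {AFH}, which is a superkey of neither fragment — lossy.
Dependency preservation: the restricted closure of {B} across the fragments never reaches {AD}, so B → AD cannot be enforced without a join — not preserved.

lossy and not dependency-preserving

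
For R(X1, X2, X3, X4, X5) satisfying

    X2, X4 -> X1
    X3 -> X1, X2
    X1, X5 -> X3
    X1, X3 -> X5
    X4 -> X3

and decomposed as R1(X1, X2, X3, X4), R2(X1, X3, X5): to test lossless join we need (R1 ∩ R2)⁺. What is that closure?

X1, X2, X3, X5

R1 ∩ R2 = {X1, X3}.
X3 → X1, X2 applies, adding X2
X1, X3 → X5 applies, adding X5
Closure: {X1, X2, X3, X5}.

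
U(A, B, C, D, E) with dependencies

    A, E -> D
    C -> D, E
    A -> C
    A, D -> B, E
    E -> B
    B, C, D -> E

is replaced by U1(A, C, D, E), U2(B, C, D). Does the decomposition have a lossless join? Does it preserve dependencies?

lossless but not dependency-preserving

Lossless test: (C, D)⁺ = {B, C, D, E}, which contains all of one fragment — lossless.
Dependency preservation: the restricted closure of {E} across the fragments never reaches {B}, so E → B cannot be enforced without a join — not preserved.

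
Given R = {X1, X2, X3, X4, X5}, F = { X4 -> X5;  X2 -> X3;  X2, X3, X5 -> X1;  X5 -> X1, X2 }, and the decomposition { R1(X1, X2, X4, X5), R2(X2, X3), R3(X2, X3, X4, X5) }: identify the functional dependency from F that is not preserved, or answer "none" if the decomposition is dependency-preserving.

X4 → X5 lies within R1.
X2 → X3 lies within R2.
X2, X3, X5 → X1: restricted closure across fragments reaches X1.
X5 → X1, X2 lies within R1.
Every dependency is enforceable on the fragments, so the decomposition is dependency-preserving.

none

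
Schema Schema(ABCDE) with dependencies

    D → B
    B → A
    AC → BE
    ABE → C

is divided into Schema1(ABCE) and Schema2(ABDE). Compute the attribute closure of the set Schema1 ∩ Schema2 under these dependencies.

ABCE

Schema1 ∩ Schema2 = {ABE}.
ABE → C applies, adding C
Closure: {ABCE}.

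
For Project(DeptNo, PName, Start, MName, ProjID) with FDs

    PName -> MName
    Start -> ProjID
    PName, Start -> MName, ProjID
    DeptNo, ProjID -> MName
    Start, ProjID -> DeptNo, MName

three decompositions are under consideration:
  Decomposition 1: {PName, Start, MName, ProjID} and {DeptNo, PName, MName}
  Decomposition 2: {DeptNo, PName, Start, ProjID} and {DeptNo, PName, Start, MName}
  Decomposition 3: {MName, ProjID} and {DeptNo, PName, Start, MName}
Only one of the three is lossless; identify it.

Decomposition 2

Decomposition 1: common = {PName, MName}, closure = {PName, MName} → lossy.
Decomposition 2: common = {DeptNo, PName, Start}, closure = {DeptNo, PName, Start, MName, ProjID} → lossless.
Decomposition 3: common = {MName}, closure = {MName} → lossy.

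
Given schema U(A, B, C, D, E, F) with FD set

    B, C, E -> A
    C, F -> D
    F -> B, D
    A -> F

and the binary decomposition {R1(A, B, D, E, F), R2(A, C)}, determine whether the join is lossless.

Common attributes: R1 ∩ R2 = {A}.
Closure of {A}: A → F applies, adding F; F → B, D applies, adding B, D. So (A)⁺ = {A, B, D, F}.
The closure contains neither all of R1 = {A, B, D, E, F} nor all of R2 = {A, C}, so the common attributes are not a superkey of either fragment. The join is lossy.

No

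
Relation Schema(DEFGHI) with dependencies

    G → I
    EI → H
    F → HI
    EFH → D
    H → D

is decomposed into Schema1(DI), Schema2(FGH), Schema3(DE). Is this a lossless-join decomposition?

Chase test. Columns are DEFGHI; row i has aⱼ where attribute j ∈ Schemai, else bᵢⱼ.
Initial tableau (one row per fragment):
  row 1: a1 b12 b13 b14 b15 a6
  row 2: b21 b22 a3 a4 a5 b26
  row 3: a1 a2 b33 b34 b35 b36
No row becomes fully distinguished — the join is lossy.

No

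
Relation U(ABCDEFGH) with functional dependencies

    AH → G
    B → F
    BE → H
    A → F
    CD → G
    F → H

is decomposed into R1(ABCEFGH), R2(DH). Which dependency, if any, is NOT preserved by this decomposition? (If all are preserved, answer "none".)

CD → G

Check CD → G: no single fragment contains all of {CDG}, and the restricted closure of {CD} across the fragments never reaches {G}.
AH → G is preserved.
B → F is preserved.
BE → H is preserved.
A → F is preserved.
F → H is preserved.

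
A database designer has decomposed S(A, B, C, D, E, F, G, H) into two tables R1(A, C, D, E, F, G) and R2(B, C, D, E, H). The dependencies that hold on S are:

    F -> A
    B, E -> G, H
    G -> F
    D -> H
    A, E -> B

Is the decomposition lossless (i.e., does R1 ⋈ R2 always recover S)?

No

Common attributes: R1 ∩ R2 = {C, D, E}.
Closure of {C, D, E}: D → H applies, adding H. So (C, D, E)⁺ = {C, D, E, H}.
The closure contains neither all of R1 = {A, C, D, E, F, G} nor all of R2 = {B, C, D, E, H}, so the common attributes are not a superkey of either fragment. The join is lossy.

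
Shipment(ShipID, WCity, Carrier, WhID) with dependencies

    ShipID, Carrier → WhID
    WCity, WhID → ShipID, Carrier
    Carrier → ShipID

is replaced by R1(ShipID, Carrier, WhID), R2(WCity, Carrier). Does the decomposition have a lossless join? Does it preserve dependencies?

lossless but not dependency-preserving

Lossless test: (Carrier)⁺ = {ShipID, Carrier, WhID}, which contains all of one fragment — lossless.
Dependency preservation: the restricted closure of {WCity, WhID} across the fragments never reaches {ShipID, Carrier}, so WCity, WhID → ShipID, Carrier cannot be enforced without a join — not preserved.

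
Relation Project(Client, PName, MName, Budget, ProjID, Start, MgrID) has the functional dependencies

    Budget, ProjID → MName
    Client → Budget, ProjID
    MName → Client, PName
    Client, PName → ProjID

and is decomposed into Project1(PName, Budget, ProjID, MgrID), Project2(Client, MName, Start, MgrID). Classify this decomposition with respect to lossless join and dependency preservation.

Lossless test: (MgrID)⁺ = {MgrID}, which is a superkey of neither fragment — lossy.
Dependency preservation: the restricted closure of {Budget, ProjID} across the fragments never reaches {MName}, so Budget, ProjID → MName cannot be enforced without a join — not preserved.

lossy and not dependency-preserving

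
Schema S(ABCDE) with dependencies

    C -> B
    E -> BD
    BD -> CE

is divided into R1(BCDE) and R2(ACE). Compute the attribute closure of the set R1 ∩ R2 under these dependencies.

R1 ∩ R2 = {CE}.
C → B applies, adding B
E → BD applies, adding D
Closure: {BCDE}.

BCDE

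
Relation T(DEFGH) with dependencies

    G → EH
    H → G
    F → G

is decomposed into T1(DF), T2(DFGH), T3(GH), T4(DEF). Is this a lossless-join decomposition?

Yes

Chase test. Columns are DEFGH; row i has aⱼ where attribute j ∈ Ti, else bᵢⱼ.
Initial tableau (one row per fragment):
  row 1: a1 b12 a3 b14 b15
  row 2: a1 b22 a3 a4 a5
  row 3: b31 b32 b33 a4 a5
  row 4: a1 a2 a3 b44 b45
Rows 2 and 3 agree on G; apply G→EH and equate their EH entries.
Rows 1 and 2 agree on F; apply F→G and equate their G entries.
Rows 1 and 4 agree on F; apply F→G and equate their G entries.
Rows 1 and 2 agree on G; apply G→EH and equate their EH entries.
Rows 1 and 4 agree on G; apply G→EH and equate their EH entries.
Row 1 is now all distinguished symbols — the join is lossless.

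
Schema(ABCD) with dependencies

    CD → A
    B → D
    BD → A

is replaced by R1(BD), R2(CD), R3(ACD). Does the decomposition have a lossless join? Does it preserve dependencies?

Lossless test (chase): Rows 2 and 3 agree on CD; apply CD→A and equate their A entries. No row becomes fully distinguished — the join is lossy.
Dependency preservation: the restricted closure of {BD} across the fragments never reaches {A}, so BD → A cannot be enforced without a join — not preserved.

lossy and not dependency-preserving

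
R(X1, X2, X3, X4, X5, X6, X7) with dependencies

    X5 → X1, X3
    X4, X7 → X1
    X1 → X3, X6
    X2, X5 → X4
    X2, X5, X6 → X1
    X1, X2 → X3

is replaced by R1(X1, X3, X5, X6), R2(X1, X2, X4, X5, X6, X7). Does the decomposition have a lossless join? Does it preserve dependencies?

Lossless test: (X1, X5, X6)⁺ = {X1, X3, X5, X6}, which contains all of one fragment — lossless.
Dependency preservation: X1, X2 → X3 is not contained in any single fragment, but the restricted closure of its left-hand side across the fragments still reaches the right-hand side; the remaining FDs each lie inside some fragment. All dependencies are preserved.

lossless and dependency-preserving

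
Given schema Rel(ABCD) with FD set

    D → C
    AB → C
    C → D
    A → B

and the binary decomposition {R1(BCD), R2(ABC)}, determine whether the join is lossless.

Yes

Common attributes: R1 ∩ R2 = {BC}.
Closure of {BC}: C → D applies, adding D. So (BC)⁺ = {BCD}.
This closure contains every attribute of R1, so R1 ∩ R2 → R1. The join is lossless.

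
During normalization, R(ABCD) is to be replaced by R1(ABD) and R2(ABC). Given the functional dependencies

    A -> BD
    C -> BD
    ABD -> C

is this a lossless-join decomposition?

Yes

Common attributes: R1 ∩ R2 = {AB}.
Closure of {AB}: A → BD applies, adding D; ABD → C applies, adding C. So (AB)⁺ = {ABCD}.
This closure contains every attribute of R1, so R1 ∩ R2 → R1. The join is lossless.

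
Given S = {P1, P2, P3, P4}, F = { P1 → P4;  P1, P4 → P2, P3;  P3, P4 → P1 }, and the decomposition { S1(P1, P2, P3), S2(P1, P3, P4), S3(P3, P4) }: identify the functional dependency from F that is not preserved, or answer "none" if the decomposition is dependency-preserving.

P1 → P4 lies within S2.
P1, P4 → P2, P3: restricted closure across fragments reaches P2, P3.
P3, P4 → P1 lies within S2.
Every dependency is enforceable on the fragments, so the decomposition is dependency-preserving.

none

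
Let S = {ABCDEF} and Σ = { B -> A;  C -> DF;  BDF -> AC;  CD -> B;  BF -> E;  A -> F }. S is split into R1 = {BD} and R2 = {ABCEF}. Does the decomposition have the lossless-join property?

Common attributes: R1 ∩ R2 = {B}.
Closure of {B}: B → A applies, adding A; A → F applies, adding F; BF → E applies, adding E. So (B)⁺ = {ABEF}.
The closure contains neither all of R1 = {BD} nor all of R2 = {ABCEF}, so the common attributes are not a superkey of either fragment. The join is lossy.

No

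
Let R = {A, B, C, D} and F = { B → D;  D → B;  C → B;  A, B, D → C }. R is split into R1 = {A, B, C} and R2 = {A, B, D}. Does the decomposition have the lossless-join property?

Yes

Common attributes: R1 ∩ R2 = {A, B}.
Closure of {A, B}: B → D applies, adding D; A, B, D → C applies, adding C. So (A, B)⁺ = {A, B, C, D}.
This closure contains every attribute of R1, so R1 ∩ R2 → R1. The join is lossless.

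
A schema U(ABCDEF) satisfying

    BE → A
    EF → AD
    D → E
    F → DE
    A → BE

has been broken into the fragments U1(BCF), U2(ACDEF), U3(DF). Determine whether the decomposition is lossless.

Chase test. Columns are ABCDEF; row i has aⱼ where attribute j ∈ Ui, else bᵢⱼ.
Initial tableau (one row per fragment):
  row 1: b11 a2 a3 b14 b15 a6
  row 2: a1 b22 a3 a4 a5 a6
  row 3: b31 b32 b33 a4 b35 a6
Rows 2 and 3 agree on D; apply D→E and equate their E entries.
Rows 1 and 2 agree on F; apply F→DE and equate their DE entries.
Rows 1 and 2 agree on EF; apply EF→AD and equate their AD entries.
Rows 1 and 3 agree on EF; apply EF→AD and equate their AD entries.
Rows 1 and 2 agree on A; apply A→BE and equate their BE entries.
Rows 1 and 3 agree on A; apply A→BE and equate their BE entries.
Row 1 is now all distinguished symbols — the join is lossless.

Yes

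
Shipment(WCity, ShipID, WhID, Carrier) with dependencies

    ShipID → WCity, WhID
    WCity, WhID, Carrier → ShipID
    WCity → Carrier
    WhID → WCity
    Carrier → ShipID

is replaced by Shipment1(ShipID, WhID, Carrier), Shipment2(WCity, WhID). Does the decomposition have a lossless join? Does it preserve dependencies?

Lossless test: (WhID)⁺ = {WCity, ShipID, WhID, Carrier}, which contains all of one fragment — lossless.
Dependency preservation: ShipID → WCity, WhID; WCity, WhID, Carrier → ShipID; WCity → Carrier are not contained in any single fragment, but the restricted closure of each left-hand side across the fragments still reaches the right-hand side; the remaining FDs each lie inside some fragment. All dependencies are preserved.

lossless and dependency-preserving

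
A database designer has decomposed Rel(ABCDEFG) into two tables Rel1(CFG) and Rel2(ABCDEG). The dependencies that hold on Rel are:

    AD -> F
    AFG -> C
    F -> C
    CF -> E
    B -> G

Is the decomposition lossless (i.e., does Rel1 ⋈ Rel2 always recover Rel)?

Common attributes: Rel1 ∩ Rel2 = {CG}.
No dependency enlarges {CG}, so (CG)⁺ = {CG}.
The closure contains neither all of Rel1 = {CFG} nor all of Rel2 = {ABCDEG}, so the common attributes are not a superkey of either fragment. The join is lossy.

No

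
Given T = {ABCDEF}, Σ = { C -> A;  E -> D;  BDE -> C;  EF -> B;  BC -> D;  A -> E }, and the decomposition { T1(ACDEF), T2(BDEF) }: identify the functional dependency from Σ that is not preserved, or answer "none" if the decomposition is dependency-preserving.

BDE -> C

Check BDE → C: no single fragment contains all of {BCDE}, and the restricted closure of {BDE} across the fragments never reaches {C}.
C → A is preserved.
E → D is preserved.
EF → B is preserved.
BC → D is preserved.
A → E is preserved.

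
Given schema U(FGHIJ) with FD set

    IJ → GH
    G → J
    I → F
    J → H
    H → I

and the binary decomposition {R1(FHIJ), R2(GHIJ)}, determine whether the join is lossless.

Common attributes: R1 ∩ R2 = {HIJ}.
Closure of {HIJ}: IJ → GH applies, adding G; I → F applies, adding F. So (HIJ)⁺ = {FGHIJ}.
This closure contains every attribute of R1, so R1 ∩ R2 → R1. The join is lossless.

Yes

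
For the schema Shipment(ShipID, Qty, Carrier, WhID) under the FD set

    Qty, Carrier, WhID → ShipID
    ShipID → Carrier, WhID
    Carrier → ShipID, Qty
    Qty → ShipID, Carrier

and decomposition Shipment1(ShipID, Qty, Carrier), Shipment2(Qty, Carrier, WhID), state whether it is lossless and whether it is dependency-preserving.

lossless and dependency-preserving

Lossless test: (Qty, Carrier)⁺ = {ShipID, Qty, Carrier, WhID}, which contains all of one fragment — lossless.
Dependency preservation: Qty, Carrier, WhID → ShipID; ShipID → Carrier, WhID are not contained in any single fragment, but the restricted closure of each left-hand side across the fragments still reaches the right-hand side; the remaining FDs each lie inside some fragment. All dependencies are preserved.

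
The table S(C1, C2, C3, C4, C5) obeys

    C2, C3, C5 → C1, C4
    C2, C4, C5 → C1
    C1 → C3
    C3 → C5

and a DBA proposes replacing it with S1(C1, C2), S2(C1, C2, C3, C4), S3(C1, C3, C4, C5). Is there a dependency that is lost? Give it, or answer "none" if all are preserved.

Check C2, C4, C5 → C1: no single fragment contains all of {C1, C2, C4, C5}, and the restricted closure of {C2, C4, C5} across the fragments never reaches {C1}.
C2, C3, C5 → C1, C4 is preserved.
C1 → C3 is preserved.
C3 → C5 is preserved.

C2, C4, C5 → C1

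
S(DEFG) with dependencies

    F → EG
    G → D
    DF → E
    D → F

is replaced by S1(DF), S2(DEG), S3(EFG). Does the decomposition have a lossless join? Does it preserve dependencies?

lossless and dependency-preserving

Lossless test (chase): Rows 1 and 3 agree on F; apply F→EG and equate their EG entries. Rows 1 and 3 agree on G; apply G→D and equate their D entries. Rows 1 and 2 agree on D; apply D→F and equate their F entries. Row 1 is now all distinguished symbols — the join is lossless.
Dependency preservation: DF → E is not contained in any single fragment, but the restricted closure of its left-hand side across the fragments still reaches the right-hand side; the remaining FDs each lie inside some fragment. All dependencies are preserved.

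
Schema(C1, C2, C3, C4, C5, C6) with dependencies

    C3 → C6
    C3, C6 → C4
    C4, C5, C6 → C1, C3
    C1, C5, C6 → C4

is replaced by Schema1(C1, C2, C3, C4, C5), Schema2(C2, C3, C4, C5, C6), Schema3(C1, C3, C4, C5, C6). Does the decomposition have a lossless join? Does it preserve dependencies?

lossless and dependency-preserving

Lossless test (chase): Rows 1 and 2 agree on C3; apply C3→C6 and equate their C6 entries. Rows 1 and 2 agree on C4, C5, C6; apply C4, C5, C6→C1, C3 and equate their C1, C3 entries. Row 1 is now all distinguished symbols — the join is lossless.
Dependency preservation: every FD's attributes lie within a single fragment, so each can be enforced locally — preserved.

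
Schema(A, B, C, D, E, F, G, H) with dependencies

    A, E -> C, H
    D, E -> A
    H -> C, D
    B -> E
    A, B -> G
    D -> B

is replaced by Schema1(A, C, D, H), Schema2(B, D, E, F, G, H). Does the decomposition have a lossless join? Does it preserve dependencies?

Lossless test: (D, H)⁺ = {A, B, C, D, E, G, H}, which contains all of one fragment — lossless.
Dependency preservation: the restricted closure of {A, E} across the fragments never reaches {C, H}, so A, E → C, H cannot be enforced without a join — not preserved.

lossless but not dependency-preserving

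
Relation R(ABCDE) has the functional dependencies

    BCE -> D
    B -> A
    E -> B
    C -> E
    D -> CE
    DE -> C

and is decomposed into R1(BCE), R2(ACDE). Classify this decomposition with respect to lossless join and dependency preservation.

Lossless test: (CE)⁺ = {ABCDE}, which contains all of one fragment — lossless.
Dependency preservation: the restricted closure of {B} across the fragments never reaches {A}, so B → A cannot be enforced without a join — not preserved.

lossless but not dependency-preserving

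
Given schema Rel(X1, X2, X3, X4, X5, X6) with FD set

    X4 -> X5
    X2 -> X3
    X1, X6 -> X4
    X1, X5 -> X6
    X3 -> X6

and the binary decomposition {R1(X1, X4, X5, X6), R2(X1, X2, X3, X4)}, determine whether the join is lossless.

Common attributes: R1 ∩ R2 = {X1, X4}.
Closure of {X1, X4}: X4 → X5 applies, adding X5; X1, X5 → X6 applies, adding X6. So (X1, X4)⁺ = {X1, X4, X5, X6}.
This closure contains every attribute of R1, so R1 ∩ R2 → R1. The join is lossless.

Yes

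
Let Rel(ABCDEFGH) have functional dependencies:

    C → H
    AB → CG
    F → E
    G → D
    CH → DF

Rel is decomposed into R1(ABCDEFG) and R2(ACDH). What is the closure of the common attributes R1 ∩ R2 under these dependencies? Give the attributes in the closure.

ACDEFH

R1 ∩ R2 = {ACD}.
C → H applies, adding H
CH → DF applies, adding F
F → E applies, adding E
Closure: {ACDEFH}.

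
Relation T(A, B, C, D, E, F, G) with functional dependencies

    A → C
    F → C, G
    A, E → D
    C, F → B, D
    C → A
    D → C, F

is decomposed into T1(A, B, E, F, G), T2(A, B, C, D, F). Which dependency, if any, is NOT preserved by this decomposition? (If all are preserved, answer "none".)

A → C lies within T2.
F → C, G: restricted closure across fragments reaches C, G.
A, E → D: restricted closure across fragments reaches D.
C, F → B, D lies within T2.
C → A lies within T2.
D → C, F lies within T2.
Every dependency is enforceable on the fragments, so the decomposition is dependency-preserving.

none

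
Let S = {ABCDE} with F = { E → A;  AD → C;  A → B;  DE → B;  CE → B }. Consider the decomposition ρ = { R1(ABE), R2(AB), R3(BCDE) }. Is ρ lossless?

Yes

Chase test. Columns are ABCDE; row i has aⱼ where attribute j ∈ Ri, else bᵢⱼ.
Initial tableau (one row per fragment):
  row 1: a1 a2 b13 b14 a5
  row 2: a1 a2 b23 b24 b25
  row 3: b31 a2 a3 a4 a5
Rows 1 and 3 agree on E; apply E→A and equate their A entries.
Row 3 is now all distinguished symbols — the join is lossless.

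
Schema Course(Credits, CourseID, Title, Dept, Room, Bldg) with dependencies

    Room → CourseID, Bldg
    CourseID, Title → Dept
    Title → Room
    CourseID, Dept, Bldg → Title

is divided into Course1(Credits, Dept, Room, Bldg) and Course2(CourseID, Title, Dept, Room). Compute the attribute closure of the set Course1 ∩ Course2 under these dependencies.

Course1 ∩ Course2 = {Dept, Room}.
Room → CourseID, Bldg applies, adding CourseID, Bldg
CourseID, Dept, Bldg → Title applies, adding Title
Closure: {CourseID, Title, Dept, Room, Bldg}.

CourseID, Title, Dept, Room, Bldg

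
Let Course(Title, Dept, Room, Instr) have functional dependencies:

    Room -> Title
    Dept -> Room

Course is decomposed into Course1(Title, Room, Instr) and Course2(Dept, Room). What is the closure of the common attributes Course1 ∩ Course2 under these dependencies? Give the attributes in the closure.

Course1 ∩ Course2 = {Room}.
Room → Title applies, adding Title
Closure: {Title, Room}.

Title, Room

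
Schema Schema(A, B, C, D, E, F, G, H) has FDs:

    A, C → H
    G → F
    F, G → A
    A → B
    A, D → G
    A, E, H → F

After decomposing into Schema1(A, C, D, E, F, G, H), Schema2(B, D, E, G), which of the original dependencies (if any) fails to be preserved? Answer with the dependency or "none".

Check A → B: no single fragment contains all of {A, B}, and the restricted closure of {A} across the fragments never reaches {B}.
A, C → H is preserved.
G → F is preserved.
F, G → A is preserved.
A, D → G is preserved.
A, E, H → F is preserved.

A → B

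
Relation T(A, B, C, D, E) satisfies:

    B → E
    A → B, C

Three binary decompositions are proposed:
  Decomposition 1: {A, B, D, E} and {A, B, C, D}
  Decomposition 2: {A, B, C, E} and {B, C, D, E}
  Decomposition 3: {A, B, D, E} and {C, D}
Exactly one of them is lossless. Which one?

Decomposition 1: common = {A, B, D}, closure = {A, B, C, D, E} → lossless.
Decomposition 2: common = {B, C, E}, closure = {B, C, E} → lossy.
Decomposition 3: common = {D}, closure = {D} → lossy.

Decomposition 1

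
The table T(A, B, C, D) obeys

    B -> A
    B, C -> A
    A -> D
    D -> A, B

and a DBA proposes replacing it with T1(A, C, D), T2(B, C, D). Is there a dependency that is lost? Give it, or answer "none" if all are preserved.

none

B → A: restricted closure across fragments reaches A.
B, C → A: restricted closure across fragments reaches A.
A → D lies within T1.
D → A, B: restricted closure across fragments reaches A, B.
Every dependency is enforceable on the fragments, so the decomposition is dependency-preserving.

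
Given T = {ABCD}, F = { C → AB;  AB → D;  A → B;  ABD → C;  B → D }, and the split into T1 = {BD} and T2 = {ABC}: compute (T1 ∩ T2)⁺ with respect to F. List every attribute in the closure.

BD

T1 ∩ T2 = {B}.
B → D applies, adding D
Closure: {BD}.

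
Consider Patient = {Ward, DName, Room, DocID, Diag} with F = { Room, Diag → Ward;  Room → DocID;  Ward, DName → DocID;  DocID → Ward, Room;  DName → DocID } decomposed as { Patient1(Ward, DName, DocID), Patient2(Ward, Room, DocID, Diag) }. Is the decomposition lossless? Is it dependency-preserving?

Lossless test: (Ward, DocID)⁺ = {Ward, Room, DocID}, which is a superkey of neither fragment — lossy.
Dependency preservation: every FD's attributes lie within a single fragment, so each can be enforced locally — preserved.

lossy but dependency-preserving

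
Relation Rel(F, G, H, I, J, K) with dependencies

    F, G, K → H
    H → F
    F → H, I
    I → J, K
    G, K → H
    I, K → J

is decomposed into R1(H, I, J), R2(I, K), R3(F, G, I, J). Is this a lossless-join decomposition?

Chase test. Columns are F, G, H, I, J, K; row i has aⱼ where attribute j ∈ Ri, else bᵢⱼ.
Initial tableau (one row per fragment):
  row 1: b11 b12 a3 a4 a5 b16
  row 2: b21 b22 b23 a4 b25 a6
  row 3: a1 a2 b33 a4 a5 b36
Rows 1 and 2 agree on I; apply I→J, K and equate their J, K entries.
Rows 1 and 3 agree on I; apply I→J, K and equate their J, K entries.
No row becomes fully distinguished — the join is lossy.

No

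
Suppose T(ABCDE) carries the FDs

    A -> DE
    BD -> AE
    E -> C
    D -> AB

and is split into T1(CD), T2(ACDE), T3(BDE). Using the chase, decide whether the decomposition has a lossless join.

Chase test. Columns are ABCDE; row i has aⱼ where attribute j ∈ Ti, else bᵢⱼ.
Initial tableau (one row per fragment):
  row 1: b11 b12 a3 a4 b15
  row 2: a1 b22 a3 a4 a5
  row 3: b31 a2 b33 a4 a5
Rows 2 and 3 agree on E; apply E→C and equate their C entries.
Rows 1 and 2 agree on D; apply D→AB and equate their AB entries.
Rows 1 and 3 agree on D; apply D→AB and equate their AB entries.
Rows 1 and 2 agree on A; apply A→DE and equate their DE entries.
Row 1 is now all distinguished symbols — the join is lossless.

Yes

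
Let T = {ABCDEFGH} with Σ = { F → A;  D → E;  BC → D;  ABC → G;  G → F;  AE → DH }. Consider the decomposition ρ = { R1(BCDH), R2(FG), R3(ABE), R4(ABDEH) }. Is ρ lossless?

Chase test. Columns are ABCDEFGH; row i has aⱼ where attribute j ∈ Ri, else bᵢⱼ.
Initial tableau (one row per fragment):
  row 1: b11 a2 a3 a4 b15 b16 b17 a8
  row 2: b21 b22 b23 b24 b25 a6 a7 b28
  row 3: a1 a2 b33 b34 a5 b36 b37 b38
  row 4: a1 a2 b43 a4 a5 b46 b47 a8
Rows 1 and 4 agree on D; apply D→E and equate their E entries.
Rows 3 and 4 agree on AE; apply AE→DH and equate their DH entries.
No row becomes fully distinguished — the join is lossy.

No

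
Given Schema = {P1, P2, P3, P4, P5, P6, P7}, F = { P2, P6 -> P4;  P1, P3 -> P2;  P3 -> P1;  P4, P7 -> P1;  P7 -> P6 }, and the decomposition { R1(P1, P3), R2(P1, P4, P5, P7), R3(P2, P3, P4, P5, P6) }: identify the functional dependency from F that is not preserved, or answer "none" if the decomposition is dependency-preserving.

P7 -> P6

Check P7 → P6: no single fragment contains all of {P6, P7}, and the restricted closure of {P7} across the fragments never reaches {P6}.
P2, P6 → P4 is preserved.
P1, P3 → P2 is preserved.
P3 → P1 is preserved.
P4, P7 → P1 is preserved.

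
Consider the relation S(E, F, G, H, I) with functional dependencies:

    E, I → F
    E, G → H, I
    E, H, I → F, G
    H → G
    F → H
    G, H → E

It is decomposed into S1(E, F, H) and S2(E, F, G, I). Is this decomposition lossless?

Common attributes: S1 ∩ S2 = {E, F}.
Closure of {E, F}: F → H applies, adding H; H → G applies, adding G; E, G → H, I applies, adding I. So (E, F)⁺ = {E, F, G, H, I}.
This closure contains every attribute of S1, so S1 ∩ S2 → S1. The join is lossless.

Yes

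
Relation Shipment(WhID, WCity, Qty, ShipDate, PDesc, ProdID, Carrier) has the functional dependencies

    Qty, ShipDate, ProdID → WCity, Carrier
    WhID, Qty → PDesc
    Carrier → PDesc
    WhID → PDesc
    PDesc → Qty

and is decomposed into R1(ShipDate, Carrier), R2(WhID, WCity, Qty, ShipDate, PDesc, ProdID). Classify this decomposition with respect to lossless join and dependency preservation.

Lossless test: (ShipDate)⁺ = {ShipDate}, which is a superkey of neither fragment — lossy.
Dependency preservation: the restricted closure of {Qty, ShipDate, ProdID} across the fragments never reaches {WCity, Carrier}, so Qty, ShipDate, ProdID → WCity, Carrier cannot be enforced without a join — not preserved.

lossy and not dependency-preserving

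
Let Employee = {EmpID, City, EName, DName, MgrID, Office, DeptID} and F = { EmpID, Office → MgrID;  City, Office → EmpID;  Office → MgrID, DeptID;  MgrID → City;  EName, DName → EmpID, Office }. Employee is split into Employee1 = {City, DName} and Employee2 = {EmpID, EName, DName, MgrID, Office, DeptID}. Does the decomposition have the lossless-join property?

Common attributes: Employee1 ∩ Employee2 = {DName}.
No dependency enlarges {DName}, so (DName)⁺ = {DName}.
The closure contains neither all of Employee1 = {City, DName} nor all of Employee2 = {EmpID, EName, DName, MgrID, Office, DeptID}, so the common attributes are not a superkey of either fragment. The join is lossy.

No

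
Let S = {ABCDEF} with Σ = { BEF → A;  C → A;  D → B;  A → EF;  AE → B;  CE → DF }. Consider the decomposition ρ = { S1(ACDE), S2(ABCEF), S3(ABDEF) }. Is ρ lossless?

Yes

Chase test. Columns are ABCDEF; row i has aⱼ where attribute j ∈ Si, else bᵢⱼ.
Initial tableau (one row per fragment):
  row 1: a1 b12 a3 a4 a5 b16
  row 2: a1 a2 a3 b24 a5 a6
  row 3: a1 a2 b33 a4 a5 a6
Rows 1 and 3 agree on D; apply D→B and equate their B entries.
Rows 1 and 2 agree on A; apply A→EF and equate their EF entries.
Rows 1 and 2 agree on CE; apply CE→DF and equate their DF entries.
Row 1 is now all distinguished symbols — the join is lossless.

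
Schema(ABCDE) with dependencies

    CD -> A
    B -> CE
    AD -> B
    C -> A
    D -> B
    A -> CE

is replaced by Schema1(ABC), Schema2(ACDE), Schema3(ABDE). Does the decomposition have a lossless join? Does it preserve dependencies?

Lossless test (chase): Rows 1 and 3 agree on B; apply B→CE and equate their CE entries. Rows 2 and 3 agree on AD; apply AD→B and equate their B entries. Row 2 is now all distinguished symbols — the join is lossless.
Dependency preservation: B → CE is not contained in any single fragment, but the restricted closure of its left-hand side across the fragments still reaches the right-hand side; the remaining FDs each lie inside some fragment. All dependencies are preserved.

lossless and dependency-preserving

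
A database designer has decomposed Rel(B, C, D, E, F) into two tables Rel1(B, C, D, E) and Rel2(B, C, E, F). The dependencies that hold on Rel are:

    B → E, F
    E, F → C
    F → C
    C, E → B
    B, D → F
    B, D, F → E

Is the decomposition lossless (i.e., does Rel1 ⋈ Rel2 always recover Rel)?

Yes

Common attributes: Rel1 ∩ Rel2 = {B, C, E}.
Closure of {B, C, E}: B → E, F applies, adding F. So (B, C, E)⁺ = {B, C, E, F}.
This closure contains every attribute of Rel2, so Rel1 ∩ Rel2 → Rel2. The join is lossless.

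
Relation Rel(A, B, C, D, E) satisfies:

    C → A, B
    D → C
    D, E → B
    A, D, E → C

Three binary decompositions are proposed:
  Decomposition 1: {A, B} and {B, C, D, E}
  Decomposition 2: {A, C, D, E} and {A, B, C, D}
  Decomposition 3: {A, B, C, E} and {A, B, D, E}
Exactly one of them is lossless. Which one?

Decomposition 2

Decomposition 1: common = {B}, closure = {B} → lossy.
Decomposition 2: common = {A, C, D}, closure = {A, B, C, D} → lossless.
Decomposition 3: common = {A, B, E}, closure = {A, B, E} → lossy.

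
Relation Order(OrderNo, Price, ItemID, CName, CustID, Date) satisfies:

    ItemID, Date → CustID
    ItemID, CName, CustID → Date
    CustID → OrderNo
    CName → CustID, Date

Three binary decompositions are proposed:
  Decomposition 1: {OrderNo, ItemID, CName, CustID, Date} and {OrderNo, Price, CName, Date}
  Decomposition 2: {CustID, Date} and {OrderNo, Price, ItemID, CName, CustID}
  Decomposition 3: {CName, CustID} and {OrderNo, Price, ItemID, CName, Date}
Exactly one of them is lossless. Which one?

Decomposition 1: common = {OrderNo, CName, Date}, closure = {OrderNo, CName, CustID, Date} → lossy.
Decomposition 2: common = {CustID}, closure = {OrderNo, CustID} → lossy.
Decomposition 3: common = {CName}, closure = {OrderNo, CName, CustID, Date} → lossless.

Decomposition 3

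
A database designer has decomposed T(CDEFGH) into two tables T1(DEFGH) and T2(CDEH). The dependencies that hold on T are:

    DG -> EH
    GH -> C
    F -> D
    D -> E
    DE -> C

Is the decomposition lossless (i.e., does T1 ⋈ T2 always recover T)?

Yes

Common attributes: T1 ∩ T2 = {DEH}.
Closure of {DEH}: DE → C applies, adding C. So (DEH)⁺ = {CDEH}.
This closure contains every attribute of T2, so T1 ∩ T2 → T2. The join is lossless.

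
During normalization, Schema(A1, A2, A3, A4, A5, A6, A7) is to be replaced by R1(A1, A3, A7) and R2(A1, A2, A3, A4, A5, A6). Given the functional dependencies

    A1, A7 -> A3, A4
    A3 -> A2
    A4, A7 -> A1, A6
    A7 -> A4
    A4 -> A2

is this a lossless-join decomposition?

No

Common attributes: R1 ∩ R2 = {A1, A3}.
Closure of {A1, A3}: A3 → A2 applies, adding A2. So (A1, A3)⁺ = {A1, A2, A3}.
The closure contains neither all of R1 = {A1, A3, A7} nor all of R2 = {A1, A2, A3, A4, A5, A6}, so the common attributes are not a superkey of either fragment. The join is lossy.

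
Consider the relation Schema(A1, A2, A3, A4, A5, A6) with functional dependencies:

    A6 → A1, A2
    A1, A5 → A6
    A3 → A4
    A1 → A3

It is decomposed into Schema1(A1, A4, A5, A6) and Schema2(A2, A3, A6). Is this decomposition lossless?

Yes

Common attributes: Schema1 ∩ Schema2 = {A6}.
Closure of {A6}: A6 → A1, A2 applies, adding A1, A2; A1 → A3 applies, adding A3; A3 → A4 applies, adding A4. So (A6)⁺ = {A1, A2, A3, A4, A6}.
This closure contains every attribute of Schema2, so Schema1 ∩ Schema2 → Schema2. The join is lossless.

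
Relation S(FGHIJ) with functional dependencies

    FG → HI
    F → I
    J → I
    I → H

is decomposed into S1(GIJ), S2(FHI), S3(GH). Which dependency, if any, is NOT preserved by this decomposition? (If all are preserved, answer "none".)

FG → HI: restricted closure across fragments reaches HI.
F → I lies within S2.
J → I lies within S1.
I → H lies within S2.
Every dependency is enforceable on the fragments, so the decomposition is dependency-preserving.

none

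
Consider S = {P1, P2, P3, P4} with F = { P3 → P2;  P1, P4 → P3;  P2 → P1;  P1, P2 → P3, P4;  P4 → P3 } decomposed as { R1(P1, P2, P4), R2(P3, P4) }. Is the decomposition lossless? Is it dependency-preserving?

Lossless test: (P4)⁺ = {P1, P2, P3, P4}, which contains all of one fragment — lossless.
Dependency preservation: P3 → P2; P1, P4 → P3; P1, P2 → P3, P4 are not contained in any single fragment, but the restricted closure of each left-hand side across the fragments still reaches the right-hand side; the remaining FDs each lie inside some fragment. All dependencies are preserved.

lossless and dependency-preserving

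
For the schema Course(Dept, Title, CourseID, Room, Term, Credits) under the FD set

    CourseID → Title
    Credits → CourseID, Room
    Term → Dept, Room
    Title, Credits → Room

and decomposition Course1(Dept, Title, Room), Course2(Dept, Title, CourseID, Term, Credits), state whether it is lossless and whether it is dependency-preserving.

Lossless test: (Dept, Title)⁺ = {Dept, Title}, which is a superkey of neither fragment — lossy.
Dependency preservation: the restricted closure of {Credits} across the fragments never reaches {CourseID, Room}, so Credits → CourseID, Room cannot be enforced without a join — not preserved.

lossy and not dependency-preserving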